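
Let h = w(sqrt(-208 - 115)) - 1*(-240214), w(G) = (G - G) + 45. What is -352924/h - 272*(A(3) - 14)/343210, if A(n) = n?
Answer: -60204095556/41229645695 ≈ -1.4602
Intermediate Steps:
w(G) = 45 (w(G) = 0 + 45 = 45)
h = 240259 (h = 45 - 1*(-240214) = 45 + 240214 = 240259)
-352924/h - 272*(A(3) - 14)/343210 = -352924/240259 - 272*(3 - 14)/343210 = -352924*1/240259 - 272*(-11)*(1/343210) = -352924/240259 + 2992*(1/343210) = -352924/240259 + 1496/171605 = -60204095556/41229645695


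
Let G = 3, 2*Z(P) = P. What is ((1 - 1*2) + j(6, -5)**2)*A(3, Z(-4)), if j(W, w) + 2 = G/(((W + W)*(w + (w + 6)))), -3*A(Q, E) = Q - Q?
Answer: 0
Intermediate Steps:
Z(P) = P/2
A(Q, E) = 0 (A(Q, E) = -(Q - Q)/3 = -1/3*0 = 0)
j(W, w) = -2 + 3/(2*W*(6 + 2*w)) (j(W, w) = -2 + 3/(((W + W)*(w + (w + 6)))) = -2 + 3/(((2*W)*(w + (6 + w)))) = -2 + 3/(((2*W)*(6 + 2*w))) = -2 + 3/((2*W*(6 + 2*w))) = -2 + 3*(1/(2*W*(6 + 2*w))) = -2 + 3/(2*W*(6 + 2*w)))
((1 - 1*2) + j(6, -5)**2)*A(3, Z(-4)) = ((1 - 1*2) + ((1/4)*(3 - 24*6 - 8*6*(-5))/(6*(3 - 5)))**2)*0 = ((1 - 2) + ((1/4)*(1/6)*(3 - 144 + 240)/(-2))**2)*0 = (-1 + ((1/4)*(1/6)*(-1/2)*99)**2)*0 = (-1 + (-33/16)**2)*0 = (-1 + 1089/256)*0 = (833/256)*0 = 0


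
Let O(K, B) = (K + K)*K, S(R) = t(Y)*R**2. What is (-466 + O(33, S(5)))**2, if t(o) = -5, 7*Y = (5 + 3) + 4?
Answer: 2930944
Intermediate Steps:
Y = 12/7 (Y = ((5 + 3) + 4)/7 = (8 + 4)/7 = (1/7)*12 = 12/7 ≈ 1.7143)
S(R) = -5*R**2
O(K, B) = 2*K**2 (O(K, B) = (2*K)*K = 2*K**2)
(-466 + O(33, S(5)))**2 = (-466 + 2*33**2)**2 = (-466 + 2*1089)**2 = (-466 + 2178)**2 = 1712**2 = 2930944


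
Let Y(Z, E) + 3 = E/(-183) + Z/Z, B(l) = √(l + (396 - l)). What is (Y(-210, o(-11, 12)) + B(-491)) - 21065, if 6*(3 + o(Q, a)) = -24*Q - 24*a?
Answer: -3855254/183 + 6*√11 ≈ -21047.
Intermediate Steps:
B(l) = 6*√11 (B(l) = √396 = 6*√11)
o(Q, a) = -3 - 4*Q - 4*a (o(Q, a) = -3 + (-24*Q - 24*a)/6 = -3 + (-4*Q - 4*a) = -3 - 4*Q - 4*a)
Y(Z, E) = -2 - E/183 (Y(Z, E) = -3 + (E/(-183) + Z/Z) = -3 + (E*(-1/183) + 1) = -3 + (-E/183 + 1) = -3 + (1 - E/183) = -2 - E/183)
(Y(-210, o(-11, 12)) + B(-491)) - 21065 = ((-2 - (-3 - 4*(-11) - 4*12)/183) + 6*√11) - 21065 = ((-2 - (-3 + 44 - 48)/183) + 6*√11) - 21065 = ((-2 - 1/183*(-7)) + 6*√11) - 21065 = ((-2 + 7/183) + 6*√11) - 21065 = (-359/183 + 6*√11) - 21065 = -3855254/183 + 6*√11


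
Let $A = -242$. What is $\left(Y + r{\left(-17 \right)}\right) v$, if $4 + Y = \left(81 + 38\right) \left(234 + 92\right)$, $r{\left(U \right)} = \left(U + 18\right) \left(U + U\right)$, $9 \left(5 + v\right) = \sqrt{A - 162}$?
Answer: $-193780 + \frac{77512 i \sqrt{101}}{9} \approx -1.9378 \cdot 10^{5} + 86554.0 i$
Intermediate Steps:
$v = -5 + \frac{2 i \sqrt{101}}{9}$ ($v = -5 + \frac{\sqrt{-242 - 162}}{9} = -5 + \frac{\sqrt{-404}}{9} = -5 + \frac{2 i \sqrt{101}}{9} \approx -5.0 + 2.2333 i$)
$r{\left(U \right)} = 2 U \left(18 + U\right)$ ($r{\left(U \right)} = \left(18 + U\right) 2 U = 2 U \left(18 + U\right)$)
$Y = 38790$ ($Y = -4 + \left(81 + 38\right) \left(234 + 92\right) = -4 + 119 \cdot 326 = -4 + 38794 = 38790$)
$\left(Y + r{\left(-17 \right)}\right) v = \left(38790 + 2 \left(-17\right) \left(18 - 17\right)\right) \left(-5 + \frac{2 i \sqrt{101}}{9}\right) = \left(38790 + 2 \left(-17\right) 1\right) \left(-5 + \frac{2 i \sqrt{101}}{9}\right) = \left(38790 - 34\right) \left(-5 + \frac{2 i \sqrt{101}}{9}\right) = 38756 \left(-5 + \frac{2 i \sqrt{101}}{9}\right) = -193780 + \frac{77512 i \sqrt{101}}{9}$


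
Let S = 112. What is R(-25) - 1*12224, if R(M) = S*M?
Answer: -15024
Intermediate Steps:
R(M) = 112*M
R(-25) - 1*12224 = 112*(-25) - 1*12224 = -2800 - 12224 = -15024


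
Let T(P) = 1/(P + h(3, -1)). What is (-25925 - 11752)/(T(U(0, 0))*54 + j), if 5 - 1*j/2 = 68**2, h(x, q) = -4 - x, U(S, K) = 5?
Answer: 37677/9265 ≈ 4.0666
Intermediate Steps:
T(P) = 1/(-7 + P) (T(P) = 1/(P + (-4 - 1*3)) = 1/(P + (-4 - 3)) = 1/(P - 7) = 1/(-7 + P))
j = -9238 (j = 10 - 2*68**2 = 10 - 2*4624 = 10 - 9248 = -9238)
(-25925 - 11752)/(T(U(0, 0))*54 + j) = (-25925 - 11752)/(54/(-7 + 5) - 9238) = -37677/(54/(-2) - 9238) = -37677/(-1/2*54 - 9238) = -37677/(-27 - 9238) = -37677/(-9265) = -37677*(-1/9265) = 37677/9265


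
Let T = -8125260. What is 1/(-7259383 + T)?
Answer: -1/15384643 ≈ -6.5000e-8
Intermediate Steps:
1/(-7259383 + T) = 1/(-7259383 - 8125260) = 1/(-15384643) = -1/15384643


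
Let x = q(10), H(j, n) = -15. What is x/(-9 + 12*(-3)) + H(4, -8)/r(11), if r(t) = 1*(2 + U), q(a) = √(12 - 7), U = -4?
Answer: 15/2 - √5/45 ≈ 7.4503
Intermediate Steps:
q(a) = √5
r(t) = -2 (r(t) = 1*(2 - 4) = 1*(-2) = -2)
x = √5 ≈ 2.2361
x/(-9 + 12*(-3)) + H(4, -8)/r(11) = √5/(-9 + 12*(-3)) - 15/(-2) = √5/(-9 - 36) - 15*(-½) = √5/(-45) + 15/2 = √5*(-1/45) + 15/2 = -√5/45 + 15/2 = 15/2 - √5/45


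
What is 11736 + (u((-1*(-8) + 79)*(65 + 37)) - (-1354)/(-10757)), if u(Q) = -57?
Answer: 125629649/10757 ≈ 11679.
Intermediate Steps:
11736 + (u((-1*(-8) + 79)*(65 + 37)) - (-1354)/(-10757)) = 11736 + (-57 - (-1354)/(-10757)) = 11736 + (-57 - (-1354)*(-1)/10757) = 11736 + (-57 - 1*1354/10757) = 11736 + (-57 - 1354/10757) = 11736 - 614503/10757 = 125629649/10757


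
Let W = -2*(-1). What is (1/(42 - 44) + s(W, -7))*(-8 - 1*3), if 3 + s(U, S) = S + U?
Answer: 187/2 ≈ 93.500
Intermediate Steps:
W = 2
s(U, S) = -3 + S + U (s(U, S) = -3 + (S + U) = -3 + S + U)
(1/(42 - 44) + s(W, -7))*(-8 - 1*3) = (1/(42 - 44) + (-3 - 7 + 2))*(-8 - 1*3) = (1/(-2) - 8)*(-8 - 3) = (-1/2 - 8)*(-11) = -17/2*(-11) = 187/2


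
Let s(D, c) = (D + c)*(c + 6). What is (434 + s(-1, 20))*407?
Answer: 377696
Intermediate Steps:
s(D, c) = (6 + c)*(D + c) (s(D, c) = (D + c)*(6 + c) = (6 + c)*(D + c))
(434 + s(-1, 20))*407 = (434 + (20² + 6*(-1) + 6*20 - 1*20))*407 = (434 + (400 - 6 + 120 - 20))*407 = (434 + 494)*407 = 928*407 = 377696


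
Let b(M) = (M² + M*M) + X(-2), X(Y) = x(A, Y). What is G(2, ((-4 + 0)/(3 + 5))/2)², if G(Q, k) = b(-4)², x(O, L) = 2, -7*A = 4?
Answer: 1336336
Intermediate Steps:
A = -4/7 (A = -⅐*4 = -4/7 ≈ -0.57143)
X(Y) = 2
b(M) = 2 + 2*M² (b(M) = (M² + M*M) + 2 = (M² + M²) + 2 = 2*M² + 2 = 2 + 2*M²)
G(Q, k) = 1156 (G(Q, k) = (2 + 2*(-4)²)² = (2 + 2*16)² = (2 + 32)² = 34² = 1156)
G(2, ((-4 + 0)/(3 + 5))/2)² = 1156² = 1336336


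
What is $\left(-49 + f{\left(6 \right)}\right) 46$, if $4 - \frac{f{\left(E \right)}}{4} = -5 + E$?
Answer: $-1702$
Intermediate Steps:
$f{\left(E \right)} = 36 - 4 E$ ($f{\left(E \right)} = 16 - 4 \left(-5 + E\right) = 16 - \left(-20 + 4 E\right) = 36 - 4 E$)
$\left(-49 + f{\left(6 \right)}\right) 46 = \left(-49 + \left(36 - 24\right)\right) 46 = \left(-49 + 12\right) 46 = \left(-37\right) 46 = -1702$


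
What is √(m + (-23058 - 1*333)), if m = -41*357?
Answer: 2*I*√9507 ≈ 195.01*I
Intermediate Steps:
m = -14637
√(m + (-23058 - 1*333)) = √(-14637 + (-23058 - 1*333)) = √(-14637 + (-23058 - 333)) = √(-14637 - 23391) = √(-38028) = 2*I*√9507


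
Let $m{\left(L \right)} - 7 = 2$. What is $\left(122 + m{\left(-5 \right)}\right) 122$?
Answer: $15982$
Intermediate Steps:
$m{\left(L \right)} = 9$ ($m{\left(L \right)} = 7 + 2 = 9$)
$\left(122 + m{\left(-5 \right)}\right) 122 = \left(122 + 9\right) 122 = 131 \cdot 122 = 15982$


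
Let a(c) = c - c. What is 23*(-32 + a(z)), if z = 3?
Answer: -736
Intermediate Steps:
a(c) = 0
23*(-32 + a(z)) = 23*(-32 + 0) = 23*(-32) = -736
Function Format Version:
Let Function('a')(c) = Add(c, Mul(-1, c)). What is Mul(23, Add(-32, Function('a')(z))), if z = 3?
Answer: -736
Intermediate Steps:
Function('a')(c) = 0
Mul(23, Add(-32, Function('a')(z))) = Mul(23, Add(-32, 0)) = Mul(23, -32) = -736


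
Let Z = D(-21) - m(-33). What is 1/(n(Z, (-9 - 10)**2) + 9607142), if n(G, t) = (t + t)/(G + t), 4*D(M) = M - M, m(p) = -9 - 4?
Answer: 187/1796535915 ≈ 1.0409e-7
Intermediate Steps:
m(p) = -13
D(M) = 0 (D(M) = (M - M)/4 = (1/4)*0 = 0)
Z = 13 (Z = 0 - 1*(-13) = 0 + 13 = 13)
n(G, t) = 2*t/(G + t) (n(G, t) = (2*t)/(G + t) = 2*t/(G + t))
1/(n(Z, (-9 - 10)**2) + 9607142) = 1/(2*(-9 - 10)**2/(13 + (-9 - 10)**2) + 9607142) = 1/(2*(-19)**2/(13 + (-19)**2) + 9607142) = 1/(2*361/(13 + 361) + 9607142) = 1/(2*361/374 + 9607142) = 1/(2*361*(1/374) + 9607142) = 1/(361/187 + 9607142) = 1/(1796535915/187) = 187/1796535915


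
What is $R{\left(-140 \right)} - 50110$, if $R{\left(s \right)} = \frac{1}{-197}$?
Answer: $- \frac{9871671}{197} \approx -50110.0$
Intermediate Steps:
$R{\left(s \right)} = - \frac{1}{197}$
$R{\left(-140 \right)} - 50110 = - \frac{1}{197} - 50110 = - \frac{9871671}{197}$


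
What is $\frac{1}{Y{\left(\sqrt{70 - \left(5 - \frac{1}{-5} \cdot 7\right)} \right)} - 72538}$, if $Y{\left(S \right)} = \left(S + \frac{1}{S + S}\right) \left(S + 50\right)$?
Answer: $- \frac{1152335010}{83511644274989} - \frac{160250 \sqrt{1590}}{83511644274989} \approx -1.3875 \cdot 10^{-5}$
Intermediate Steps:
$Y{\left(S \right)} = \left(50 + S\right) \left(S + \frac{1}{2 S}\right)$ ($Y{\left(S \right)} = \left(S + \frac{1}{2 S}\right) \left(50 + S\right) = \left(50 + S\right) \left(S + \frac{1}{2 S}\right)$)
$\frac{1}{Y{\left(\sqrt{70 - \left(5 - \frac{1}{-5} \cdot 7\right)} \right)} - 72538} = \frac{1}{\left(\frac{1}{2} + \left(\sqrt{70 - \left(5 - \frac{1}{-5} \cdot 7\right)}\right)^{2} + \frac{25}{\sqrt{70 - \left(5 - \frac{1}{-5} \cdot 7\right)}} + 50 \sqrt{70 - \left(5 - \frac{1}{-5} \cdot 7\right)}\right) - 72538} = \frac{1}{\left(\frac{1}{2} + \left(\sqrt{70 - \frac{32}{5}}\right)^{2} + \frac{25}{\sqrt{70 - \frac{32}{5}}} + 50 \sqrt{70 - \frac{32}{5}}\right) - 72538} = \frac{1}{\left(\frac{1}{2} + \left(\sqrt{\frac{318}{5}}\right)^{2} + \frac{25}{\sqrt{\frac{318}{5}}} + 50 \sqrt{\frac{318}{5}}\right) - 72538} = \frac{1}{\left(\frac{1}{2} + \left(\frac{\sqrt{1590}}{5}\right)^{2} + \frac{25}{\frac{1}{5} \sqrt{1590}} + 50 \frac{\sqrt{1590}}{5}\right) - 72538} = \frac{1}{\left(\frac{1}{2} + \frac{318}{5} + 25 \frac{\sqrt{1590}}{318} + 10 \sqrt{1590}\right) - 72538} = \frac{1}{\left(\frac{1}{2} + \frac{318}{5} + \frac{25 \sqrt{1590}}{318} + 10 \sqrt{1590}\right) - 72538} = \frac{1}{\left(\frac{641}{10} + \frac{3205 \sqrt{1590}}{318}\right) - 72538} = \frac{1}{- \frac{724739}{10} + \frac{3205 \sqrt{1590}}{318}}$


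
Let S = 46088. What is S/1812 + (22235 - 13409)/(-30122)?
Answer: 171533753/6822633 ≈ 25.142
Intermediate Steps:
S/1812 + (22235 - 13409)/(-30122) = 46088/1812 + (22235 - 13409)/(-30122) = 46088*(1/1812) + 8826*(-1/30122) = 11522/453 - 4413/15061 = 171533753/6822633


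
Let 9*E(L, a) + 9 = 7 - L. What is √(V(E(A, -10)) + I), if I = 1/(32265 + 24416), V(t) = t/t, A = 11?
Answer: 3*√356976938/56681 ≈ 1.0000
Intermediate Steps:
E(L, a) = -2/9 - L/9 (E(L, a) = -1 + (7 - L)/9 = -1 + (7/9 - L/9) = -2/9 - L/9)
V(t) = 1
I = 1/56681 ≈ 1.7643e-5
√(V(E(A, -10)) + I) = √(1 + 1/56681) = √(56682/56681) = 3*√356976938/56681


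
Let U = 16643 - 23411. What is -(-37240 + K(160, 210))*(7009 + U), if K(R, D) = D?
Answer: 8924230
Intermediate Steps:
U = -6768
-(-37240 + K(160, 210))*(7009 + U) = -(-37240 + 210)*(7009 - 6768) = -(-37030)*241 = -1*(-8924230) = 8924230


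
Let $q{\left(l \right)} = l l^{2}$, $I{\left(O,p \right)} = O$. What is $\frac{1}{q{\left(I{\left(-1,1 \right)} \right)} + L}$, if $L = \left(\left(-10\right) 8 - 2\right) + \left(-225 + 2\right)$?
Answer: $- \frac{1}{306} \approx -0.003268$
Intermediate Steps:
$q{\left(l \right)} = l^{3}$
$L = -305$ ($L = \left(-80 - 2\right) - 223 = -82 - 223 = -305$)
$\frac{1}{q{\left(I{\left(-1,1 \right)} \right)} + L} = \frac{1}{\left(-1\right)^{3} - 305} = \frac{1}{-1 - 305} = \frac{1}{-306} = - \frac{1}{306}$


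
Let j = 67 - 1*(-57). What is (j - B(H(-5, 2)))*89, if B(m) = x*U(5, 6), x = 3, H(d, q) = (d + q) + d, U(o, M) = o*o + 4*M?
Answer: -2047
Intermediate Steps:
U(o, M) = o² + 4*M
H(d, q) = q + 2*d
j = 124 (j = 67 + 57 = 124)
B(m) = 147 (B(m) = 3*(5² + 4*6) = 3*(25 + 24) = 3*49 = 147)
(j - B(H(-5, 2)))*89 = (124 - 1*147)*89 = (124 - 147)*89 = -23*89 = -2047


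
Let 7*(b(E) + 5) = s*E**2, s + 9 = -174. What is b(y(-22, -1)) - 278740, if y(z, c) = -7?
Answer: -280026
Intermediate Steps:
s = -183 (s = -9 - 174 = -183)
b(E) = -5 - 183*E**2/7 (b(E) = -5 + (-183*E**2)/7 = -5 - 183*E**2/7)
b(y(-22, -1)) - 278740 = (-5 - 183/7*(-7)**2) - 278740 = (-5 - 183/7*49) - 278740 = (-5 - 1281) - 278740 = -1286 - 278740 = -280026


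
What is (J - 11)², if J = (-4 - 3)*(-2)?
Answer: 9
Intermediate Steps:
J = 14 (J = -7*(-2) = 14)
(J - 11)² = (14 - 11)² = 3² = 9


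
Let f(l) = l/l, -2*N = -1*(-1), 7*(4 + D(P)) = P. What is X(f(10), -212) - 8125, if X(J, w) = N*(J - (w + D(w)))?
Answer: -115481/14 ≈ -8248.6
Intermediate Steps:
D(P) = -4 + P/7
N = -½ (N = -(-1)*(-1)/2 = -½*1 = -½ ≈ -0.50000)
f(l) = 1
X(J, w) = -2 - J/2 + 4*w/7 (X(J, w) = -(J - (w + (-4 + w/7)))/2 = -(J - (-4 + 8*w/7))/2 = -(J + (4 - 8*w/7))/2 = -(4 + J - 8*w/7)/2 = -2 - J/2 + 4*w/7)
X(f(10), -212) - 8125 = (-2 - ½*1 + (4/7)*(-212)) - 8125 = (-2 - ½ - 848/7) - 8125 = -1731/14 - 8125 = -115481/14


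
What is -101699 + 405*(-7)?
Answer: -104534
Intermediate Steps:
-101699 + 405*(-7) = -101699 - 2835 = -104534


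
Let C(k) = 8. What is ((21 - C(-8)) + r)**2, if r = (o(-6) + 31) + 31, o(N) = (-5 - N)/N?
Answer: 201601/36 ≈ 5600.0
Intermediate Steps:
o(N) = (-5 - N)/N
r = 371/6 (r = ((-5 - 1*(-6))/(-6) + 31) + 31 = (-(-5 + 6)/6 + 31) + 31 = (-1/6*1 + 31) + 31 = (-1/6 + 31) + 31 = 185/6 + 31 = 371/6 ≈ 61.833)
((21 - C(-8)) + r)**2 = ((21 - 1*8) + 371/6)**2 = ((21 - 8) + 371/6)**2 = (13 + 371/6)**2 = (449/6)**2 = 201601/36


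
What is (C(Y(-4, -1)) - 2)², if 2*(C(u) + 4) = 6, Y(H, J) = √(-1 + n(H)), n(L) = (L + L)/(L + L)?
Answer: 9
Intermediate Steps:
n(L) = 1 (n(L) = (2*L)/((2*L)) = (2*L)*(1/(2*L)) = 1)
Y(H, J) = 0 (Y(H, J) = √(-1 + 1) = √0 = 0)
C(u) = -1 (C(u) = -4 + (½)*6 = -4 + 3 = -1)
(C(Y(-4, -1)) - 2)² = (-1 - 2)² = (-3)² = 9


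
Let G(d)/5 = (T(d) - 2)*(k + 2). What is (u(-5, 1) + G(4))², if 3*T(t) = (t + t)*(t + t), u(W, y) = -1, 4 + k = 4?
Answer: 332929/9 ≈ 36992.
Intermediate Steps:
k = 0 (k = -4 + 4 = 0)
T(t) = 4*t²/3 (T(t) = ((t + t)*(t + t))/3 = ((2*t)*(2*t))/3 = (4*t²)/3 = 4*t²/3)
G(d) = -20 + 40*d²/3 (G(d) = 5*((4*d²/3 - 2)*(0 + 2)) = 5*((-2 + 4*d²/3)*2) = 5*(-4 + 8*d²/3) = -20 + 40*d²/3)
(u(-5, 1) + G(4))² = (-1 + (-20 + (40/3)*4²))² = (-1 + (-20 + (40/3)*16))² = (-1 + (-20 + 640/3))² = (-1 + 580/3)² = (577/3)² = 332929/9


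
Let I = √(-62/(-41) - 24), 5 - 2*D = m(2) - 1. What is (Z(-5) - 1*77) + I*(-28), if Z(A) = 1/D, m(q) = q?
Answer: -153/2 - 28*I*√37802/41 ≈ -76.5 - 132.78*I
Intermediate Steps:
D = 2 (D = 5/2 - (2 - 1)/2 = 5/2 - ½*1 = 5/2 - ½ = 2)
Z(A) = ½ (Z(A) = 1/2 = ½)
I = I*√37802/41 (I = √(-62*(-1/41) - 24) = √(62/41 - 24) = √(-922/41) = I*√37802/41 ≈ 4.7421*I)
(Z(-5) - 1*77) + I*(-28) = (½ - 1*77) + (I*√37802/41)*(-28) = (½ - 77) - 28*I*√37802/41 = -153/2 - 28*I*√37802/41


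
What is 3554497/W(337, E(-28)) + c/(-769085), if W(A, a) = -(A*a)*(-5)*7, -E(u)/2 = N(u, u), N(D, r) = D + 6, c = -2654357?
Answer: 822253704221/79827946660 ≈ 10.300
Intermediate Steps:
N(D, r) = 6 + D
E(u) = -12 - 2*u (E(u) = -2*(6 + u) = -12 - 2*u)
W(A, a) = 35*A*a (W(A, a) = -(-5*A*a)*7 = -(-35)*A*a = 35*A*a)
3554497/W(337, E(-28)) + c/(-769085) = 3554497/((35*337*(-12 - 2*(-28)))) - 2654357/(-769085) = 3554497/((35*337*(-12 + 56))) - 2654357*(-1/769085) = 3554497/((35*337*44)) + 2654357/769085 = 3554497/518980 + 2654357/769085 = 822253704221/79827946660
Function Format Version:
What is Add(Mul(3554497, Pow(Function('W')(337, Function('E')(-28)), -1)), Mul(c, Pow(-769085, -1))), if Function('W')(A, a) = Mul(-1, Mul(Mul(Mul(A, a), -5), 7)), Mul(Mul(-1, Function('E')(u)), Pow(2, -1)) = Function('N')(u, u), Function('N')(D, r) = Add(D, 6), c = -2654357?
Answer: Rational(822253704221, 79827946660) ≈ 10.300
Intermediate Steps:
Function('N')(D, r) = Add(6, D)
Function('E')(u) = Add(-12, Mul(-2, u)) (Function('E')(u) = Mul(-2, Add(6, u)) = Add(-12, Mul(-2, u)))
Function('W')(A, a) = Mul(35, A, a) (Function('W')(A, a) = Mul(-1, Mul(Mul(-5, A, a), 7)) = Mul(-1, Mul(-35, A, a)) = Mul(35, A, a))
Add(Mul(3554497, Pow(Function('W')(337, Function('E')(-28)), -1)), Mul(c, Pow(-769085, -1))) = Add(Mul(3554497, Pow(Mul(35, 337, Add(-12, Mul(-2, -28))), -1)), Mul(-2654357, Pow(-769085, -1))) = Add(Mul(3554497, Pow(Mul(35, 337, Add(-12, 56)), -1)), Mul(-2654357, Rational(-1, 769085))) = Add(Mul(3554497, Pow(Mul(35, 337, 44), -1)), Rational(2654357, 769085)) = Add(Mul(3554497, Pow(518980, -1)), Rational(2654357, 769085)) = Add(Mul(3554497, Rational(1, 518980)), Rational(2654357, 769085)) = Add(Rational(3554497, 518980), Rational(2654357, 769085)) = Rational(822253704221, 79827946660)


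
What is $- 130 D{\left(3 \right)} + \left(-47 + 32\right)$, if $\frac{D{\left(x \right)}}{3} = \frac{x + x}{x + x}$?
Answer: $-405$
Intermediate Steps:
$D{\left(x \right)} = 3$ ($D{\left(x \right)} = 3 \frac{x + x}{x + x} = 3 \frac{2 x}{2 x} = 3 \cdot 2 x \frac{1}{2 x} = 3 \cdot 1 = 3$)
$- 130 D{\left(3 \right)} + \left(-47 + 32\right) = \left(-130\right) 3 + \left(-47 + 32\right) = -390 - 15 = -405$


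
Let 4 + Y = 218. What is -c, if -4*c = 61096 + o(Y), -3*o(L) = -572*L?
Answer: 76424/3 ≈ 25475.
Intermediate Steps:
Y = 214 (Y = -4 + 218 = 214)
o(L) = 572*L/3 (o(L) = -(-572)*L/3 = 572*L/3)
c = -76424/3 (c = -(61096 + (572/3)*214)/4 = -(61096 + 122408/3)/4 = -1/4*305696/3 = -76424/3 ≈ -25475.)
-c = -1*(-76424/3) = 76424/3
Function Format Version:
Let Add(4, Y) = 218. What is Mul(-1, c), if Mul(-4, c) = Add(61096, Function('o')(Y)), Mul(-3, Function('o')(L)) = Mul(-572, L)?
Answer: Rational(76424, 3) ≈ 25475.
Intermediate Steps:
Y = 214 (Y = Add(-4, 218) = 214)
Function('o')(L) = Mul(Rational(572, 3), L) (Function('o')(L) = Mul(Rational(-1, 3), Mul(-572, L)) = Mul(Rational(572, 3), L))
c = Rational(-76424, 3) (c = Mul(Rational(-1, 4), Add(61096, Mul(Rational(572, 3), 214))) = Mul(Rational(-1, 4), Add(61096, Rational(122408, 3))) = Mul(Rational(-1, 4), Rational(305696, 3)) = Rational(-76424, 3) ≈ -25475.)
Mul(-1, c) = Mul(-1, Rational(-76424, 3)) = Rational(76424, 3)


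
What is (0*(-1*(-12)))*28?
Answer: 0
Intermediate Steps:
(0*(-1*(-12)))*28 = (0*12)*28 = 0*28 = 0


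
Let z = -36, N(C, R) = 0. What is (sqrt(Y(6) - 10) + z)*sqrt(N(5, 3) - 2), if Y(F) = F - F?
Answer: I*sqrt(2)*(-36 + I*sqrt(10)) ≈ -4.4721 - 50.912*I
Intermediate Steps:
Y(F) = 0
(sqrt(Y(6) - 10) + z)*sqrt(N(5, 3) - 2) = (sqrt(0 - 10) - 36)*sqrt(0 - 2) = (sqrt(-10) - 36)*sqrt(-2) = (I*sqrt(10) - 36)*(I*sqrt(2)) = (-36 + I*sqrt(10))*(I*sqrt(2)) = I*sqrt(2)*(-36 + I*sqrt(10))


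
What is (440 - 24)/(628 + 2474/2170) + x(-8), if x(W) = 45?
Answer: 2397625/52509 ≈ 45.661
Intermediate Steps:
(440 - 24)/(628 + 2474/2170) + x(-8) = (440 - 24)/(628 + 2474/2170) + 45 = 416/(628 + 2474*(1/2170)) + 45 = 416/(628 + 1237/1085) + 45 = 416/(682617/1085) + 45 = 416*(1085/682617) + 45 = 34720/52509 + 45 = 2397625/52509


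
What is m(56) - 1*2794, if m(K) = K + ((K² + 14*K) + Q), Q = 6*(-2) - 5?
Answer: 1165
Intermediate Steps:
Q = -17 (Q = -12 - 5 = -17)
m(K) = -17 + K² + 15*K (m(K) = K + ((K² + 14*K) - 17) = K + (-17 + K² + 14*K) = -17 + K² + 15*K)
m(56) - 1*2794 = (-17 + 56² + 15*56) - 1*2794 = (-17 + 3136 + 840) - 2794 = 3959 - 2794 = 1165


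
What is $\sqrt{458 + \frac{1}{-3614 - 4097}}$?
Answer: $\frac{\sqrt{27232452907}}{7711} \approx 21.401$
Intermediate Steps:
$\sqrt{458 + \frac{1}{-3614 - 4097}} = \sqrt{458 + \frac{1}{-7711}} = \sqrt{458 - \frac{1}{7711}} = \sqrt{\frac{3531637}{7711}} = \frac{\sqrt{27232452907}}{7711}$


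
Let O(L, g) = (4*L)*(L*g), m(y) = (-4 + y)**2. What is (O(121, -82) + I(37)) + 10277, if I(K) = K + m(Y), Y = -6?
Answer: -4791834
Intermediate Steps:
I(K) = 100 + K (I(K) = K + (-4 - 6)**2 = K + (-10)**2 = K + 100 = 100 + K)
O(L, g) = 4*g*L**2
(O(121, -82) + I(37)) + 10277 = (4*(-82)*121**2 + (100 + 37)) + 10277 = (4*(-82)*14641 + 137) + 10277 = (-4802248 + 137) + 10277 = -4802111 + 10277 = -4791834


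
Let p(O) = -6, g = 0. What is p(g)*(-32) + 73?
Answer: 265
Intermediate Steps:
p(g)*(-32) + 73 = -6*(-32) + 73 = 192 + 73 = 265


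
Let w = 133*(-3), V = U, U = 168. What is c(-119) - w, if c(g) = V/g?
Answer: 6759/17 ≈ 397.59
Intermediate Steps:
V = 168
c(g) = 168/g
w = -399
c(-119) - w = 168/(-119) - 1*(-399) = 168*(-1/119) + 399 = -24/17 + 399 = 6759/17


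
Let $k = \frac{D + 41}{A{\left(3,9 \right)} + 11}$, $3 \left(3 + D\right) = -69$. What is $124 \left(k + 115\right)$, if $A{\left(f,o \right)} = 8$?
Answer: $\frac{272800}{19} \approx 14358.0$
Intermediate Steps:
$D = -26$ ($D = -3 + \frac{1}{3} \left(-69\right) = -3 - 23 = -26$)
$k = \frac{15}{19}$ ($k = \frac{-26 + 41}{8 + 11} = \frac{15}{19} \approx 0.78947$)
$124 \left(k + 115\right) = 124 \left(\frac{15}{19} + 115\right) = 124 \cdot \frac{2200}{19} = \frac{272800}{19}$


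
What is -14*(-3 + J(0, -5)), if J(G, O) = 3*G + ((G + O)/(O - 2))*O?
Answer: 92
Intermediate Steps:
J(G, O) = 3*G + O*(G + O)/(-2 + O) (J(G, O) = 3*G + ((G + O)/(-2 + O))*O = 3*G + O*(G + O)/(-2 + O))
-14*(-3 + J(0, -5)) = -14*(-3 + ((-5)² - 6*0 + 4*0*(-5))/(-2 - 5)) = -14*(-3 + (25 + 0 + 0)/(-7)) = -14*(-3 - ⅐*25) = -14*(-3 - 25/7) = -14*(-46/7) = 92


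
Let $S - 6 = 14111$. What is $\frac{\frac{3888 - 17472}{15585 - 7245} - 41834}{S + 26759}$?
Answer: $- \frac{14537881}{14204410} \approx -1.0235$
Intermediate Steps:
$S = 14117$ ($S = 6 + 14111 = 14117$)
$\frac{\frac{3888 - 17472}{15585 - 7245} - 41834}{S + 26759} = \frac{\frac{3888 - 17472}{15585 - 7245} - 41834}{14117 + 26759} = \frac{- \frac{13584}{8340} - 41834}{40876} = \left(\left(-13584\right) \frac{1}{8340} - 41834\right) \frac{1}{40876} = \left(- \frac{1132}{695} - 41834\right) \frac{1}{40876} = \left(- \frac{29075762}{695}\right) \frac{1}{40876} = - \frac{14537881}{14204410}$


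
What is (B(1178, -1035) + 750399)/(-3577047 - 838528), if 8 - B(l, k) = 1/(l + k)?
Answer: -4292328/25257089 ≈ -0.16995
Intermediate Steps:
B(l, k) = 8 - 1/(k + l) (B(l, k) = 8 - 1/(l + k) = 8 - 1/(k + l))
(B(1178, -1035) + 750399)/(-3577047 - 838528) = ((-1 + 8*(-1035) + 8*1178)/(-1035 + 1178) + 750399)/(-3577047 - 838528) = ((-1 - 8280 + 9424)/143 + 750399)/(-4415575) = ((1/143)*1143 + 750399)*(-1/4415575) = (1143/143 + 750399)*(-1/4415575) = (107308200/143)*(-1/4415575) = -4292328/25257089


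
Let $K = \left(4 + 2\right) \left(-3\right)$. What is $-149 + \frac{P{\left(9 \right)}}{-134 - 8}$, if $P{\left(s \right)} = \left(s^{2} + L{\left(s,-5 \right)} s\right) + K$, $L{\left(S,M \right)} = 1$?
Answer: $- \frac{10615}{71} \approx -149.51$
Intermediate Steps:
$K = -18$ ($K = 6 \left(-3\right) = -18$)
$P{\left(s \right)} = -18 + s + s^{2}$ ($P{\left(s \right)} = \left(s^{2} + 1 s\right) - 18 = \left(s^{2} + s\right) - 18 = \left(s + s^{2}\right) - 18 = -18 + s + s^{2}$)
$-149 + \frac{P{\left(9 \right)}}{-134 - 8} = -149 + \frac{-18 + 9 + 9^{2}}{-134 - 8} = -149 + \frac{-18 + 9 + 81}{-142} = -149 - \frac{36}{71} = - \frac{10615}{71}$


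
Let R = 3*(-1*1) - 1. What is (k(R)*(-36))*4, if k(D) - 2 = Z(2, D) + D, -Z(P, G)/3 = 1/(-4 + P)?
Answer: 72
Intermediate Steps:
Z(P, G) = -3/(-4 + P)
R = -4 (R = 3*(-1) - 1 = -3 - 1 = -4)
k(D) = 7/2 + D (k(D) = 2 + (-3/(-4 + 2) + D) = 2 + (-3/(-2) + D) = 2 + (-3*(-½) + D) = 2 + (3/2 + D) = 7/2 + D)
(k(R)*(-36))*4 = ((7/2 - 4)*(-36))*4 = -½*(-36)*4 = 18*4 = 72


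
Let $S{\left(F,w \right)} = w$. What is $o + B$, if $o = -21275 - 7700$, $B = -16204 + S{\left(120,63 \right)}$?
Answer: $-45116$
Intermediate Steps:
$B = -16141$ ($B = -16204 + 63 = -16141$)
$o = -28975$
$o + B = -28975 - 16141 = -45116$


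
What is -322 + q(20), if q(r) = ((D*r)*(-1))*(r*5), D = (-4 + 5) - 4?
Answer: 5678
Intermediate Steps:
D = -3 (D = 1 - 4 = -3)
q(r) = 15*r² (q(r) = (-3*r*(-1))*(r*5) = (3*r)*(5*r) = 15*r²)
-322 + q(20) = -322 + 15*20² = -322 + 15*400 = -322 + 6000 = 5678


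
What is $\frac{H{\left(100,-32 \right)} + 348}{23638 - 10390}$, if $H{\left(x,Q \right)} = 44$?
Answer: $\frac{49}{1656} \approx 0.029589$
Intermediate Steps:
$\frac{H{\left(100,-32 \right)} + 348}{23638 - 10390} = \frac{44 + 348}{23638 - 10390} = \frac{392}{13248} = 392 \cdot \frac{1}{13248} = \frac{49}{1656}$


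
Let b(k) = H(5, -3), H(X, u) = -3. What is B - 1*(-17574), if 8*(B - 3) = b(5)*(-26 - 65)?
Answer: 140889/8 ≈ 17611.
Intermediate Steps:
b(k) = -3
B = 297/8 (B = 3 + (-3*(-26 - 65))/8 = 3 + (-3*(-91))/8 = 3 + (1/8)*273 = 3 + 273/8 = 297/8 ≈ 37.125)
B - 1*(-17574) = 297/8 - 1*(-17574) = 297/8 + 17574 = 140889/8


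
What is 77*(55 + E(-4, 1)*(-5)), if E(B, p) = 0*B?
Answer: 4235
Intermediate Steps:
E(B, p) = 0
77*(55 + E(-4, 1)*(-5)) = 77*(55 + 0*(-5)) = 77*(55 + 0) = 77*55 = 4235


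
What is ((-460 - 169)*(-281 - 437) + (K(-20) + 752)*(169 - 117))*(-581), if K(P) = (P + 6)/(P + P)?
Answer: -1425611901/5 ≈ -2.8512e+8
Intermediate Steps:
K(P) = (6 + P)/(2*P) (K(P) = (6 + P)/((2*P)) = (6 + P)*(1/(2*P)) = (6 + P)/(2*P))
((-460 - 169)*(-281 - 437) + (K(-20) + 752)*(169 - 117))*(-581) = ((-460 - 169)*(-281 - 437) + ((1/2)*(6 - 20)/(-20) + 752)*(169 - 117))*(-581) = (-629*(-718) + ((1/2)*(-1/20)*(-14) + 752)*52)*(-581) = (451622 + (7/20 + 752)*52)*(-581) = (451622 + (15047/20)*52)*(-581) = (451622 + 195611/5)*(-581) = (2453721/5)*(-581) = -1425611901/5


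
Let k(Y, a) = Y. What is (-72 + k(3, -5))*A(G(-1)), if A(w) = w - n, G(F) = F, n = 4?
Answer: 345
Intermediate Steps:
A(w) = -4 + w (A(w) = w - 1*4 = w - 4 = -4 + w)
(-72 + k(3, -5))*A(G(-1)) = (-72 + 3)*(-4 - 1) = -69*(-5) = 345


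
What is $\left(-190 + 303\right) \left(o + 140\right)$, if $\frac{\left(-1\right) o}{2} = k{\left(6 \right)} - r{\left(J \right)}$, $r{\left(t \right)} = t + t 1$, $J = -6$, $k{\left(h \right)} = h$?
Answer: $11752$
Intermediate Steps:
$r{\left(t \right)} = 2 t$ ($r{\left(t \right)} = t + t = 2 t$)
$o = -36$ ($o = - 2 \left(6 - 2 \left(-6\right)\right) = - 2 \left(6 - -12\right) = - 2 \left(6 + 12\right) = \left(-2\right) 18 = -36$)
$\left(-190 + 303\right) \left(o + 140\right) = \left(-190 + 303\right) \left(-36 + 140\right) = 113 \cdot 104 = 11752$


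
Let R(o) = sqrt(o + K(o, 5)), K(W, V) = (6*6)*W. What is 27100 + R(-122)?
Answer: 27100 + I*sqrt(4514) ≈ 27100.0 + 67.186*I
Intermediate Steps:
K(W, V) = 36*W
R(o) = sqrt(37)*sqrt(o) (R(o) = sqrt(o + 36*o) = sqrt(37*o) = sqrt(37)*sqrt(o))
27100 + R(-122) = 27100 + sqrt(37)*sqrt(-122) = 27100 + sqrt(37)*(I*sqrt(122)) = 27100 + I*sqrt(4514)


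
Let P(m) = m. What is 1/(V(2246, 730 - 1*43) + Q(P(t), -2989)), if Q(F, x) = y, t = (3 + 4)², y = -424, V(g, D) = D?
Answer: 1/263 ≈ 0.0038023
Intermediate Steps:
t = 49 (t = 7² = 49)
Q(F, x) = -424
1/(V(2246, 730 - 1*43) + Q(P(t), -2989)) = 1/((730 - 1*43) - 424) = 1/((730 - 43) - 424) = 1/(687 - 424) = 1/263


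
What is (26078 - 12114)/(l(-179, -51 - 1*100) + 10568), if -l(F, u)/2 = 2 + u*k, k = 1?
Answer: 6982/5433 ≈ 1.2851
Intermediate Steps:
l(F, u) = -4 - 2*u (l(F, u) = -2*(2 + u*1) = -2*(2 + u) = -4 - 2*u)
(26078 - 12114)/(l(-179, -51 - 1*100) + 10568) = (26078 - 12114)/((-4 - 2*(-51 - 1*100)) + 10568) = 13964/((-4 - 2*(-51 - 100)) + 10568) = 13964/((-4 - 2*(-151)) + 10568) = 13964/((-4 + 302) + 10568) = 13964/(298 + 10568) = 13964/10866 = 13964*(1/10866) = 6982/5433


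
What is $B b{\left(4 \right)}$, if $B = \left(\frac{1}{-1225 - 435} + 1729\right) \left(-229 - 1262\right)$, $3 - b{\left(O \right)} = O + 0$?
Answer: $\frac{4279377249}{1660} \approx 2.5779 \cdot 10^{6}$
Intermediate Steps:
$b{\left(O \right)} = 3 - O$ ($b{\left(O \right)} = 3 - \left(O + 0\right) = 3 - O$)
$B = - \frac{4279377249}{1660}$ ($B = \left(\frac{1}{-1660} + 1729\right) \left(-1491\right) = \left(- \frac{1}{1660} + 1729\right) \left(-1491\right) = \frac{2870139}{1660} \left(-1491\right) = - \frac{4279377249}{1660} \approx -2.5779 \cdot 10^{6}$)
$B b{\left(4 \right)} = - \frac{4279377249 \left(3 - 4\right)}{1660} = \left(- \frac{4279377249}{1660}\right) \left(-1\right) = \frac{4279377249}{1660}$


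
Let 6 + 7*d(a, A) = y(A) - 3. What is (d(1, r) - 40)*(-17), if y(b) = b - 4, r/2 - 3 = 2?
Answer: 4811/7 ≈ 687.29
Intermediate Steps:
r = 10 (r = 6 + 2*2 = 6 + 4 = 10)
y(b) = -4 + b
d(a, A) = -13/7 + A/7 (d(a, A) = -6/7 + ((-4 + A) - 3)/7 = -6/7 + (-7 + A)/7 = -6/7 + (-1 + A/7) = -13/7 + A/7)
(d(1, r) - 40)*(-17) = ((-13/7 + (1/7)*10) - 40)*(-17) = ((-13/7 + 10/7) - 40)*(-17) = (-3/7 - 40)*(-17) = -283/7*(-17) = 4811/7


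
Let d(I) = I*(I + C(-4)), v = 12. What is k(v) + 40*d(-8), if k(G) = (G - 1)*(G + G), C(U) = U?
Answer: 4104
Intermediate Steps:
k(G) = 2*G*(-1 + G) (k(G) = (-1 + G)*(2*G) = 2*G*(-1 + G))
d(I) = I*(-4 + I) (d(I) = I*(I - 4) = I*(-4 + I))
k(v) + 40*d(-8) = 2*12*(-1 + 12) + 40*(-8*(-4 - 8)) = 2*12*11 + 40*(-8*(-12)) = 264 + 40*96 = 264 + 3840 = 4104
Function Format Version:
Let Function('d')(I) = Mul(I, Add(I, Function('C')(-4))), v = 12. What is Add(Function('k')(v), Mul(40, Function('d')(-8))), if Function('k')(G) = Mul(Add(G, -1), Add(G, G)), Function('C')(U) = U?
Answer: 4104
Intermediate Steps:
Function('k')(G) = Mul(2, G, Add(-1, G)) (Function('k')(G) = Mul(Add(-1, G), Mul(2, G)) = Mul(2, G, Add(-1, G)))
Function('d')(I) = Mul(I, Add(-4, I)) (Function('d')(I) = Mul(I, Add(I, -4)) = Mul(I, Add(-4, I)))
Add(Function('k')(v), Mul(40, Function('d')(-8))) = Add(Mul(2, 12, Add(-1, 12)), Mul(40, Mul(-8, Add(-4, -8)))) = Add(Mul(2, 12, 11), Mul(40, Mul(-8, -12))) = Add(264, Mul(40, 96)) = Add(264, 3840) = 4104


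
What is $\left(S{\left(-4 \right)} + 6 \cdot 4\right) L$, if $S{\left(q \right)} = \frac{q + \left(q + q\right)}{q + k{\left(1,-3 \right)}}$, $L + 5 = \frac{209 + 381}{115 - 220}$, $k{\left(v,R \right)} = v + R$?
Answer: $- \frac{5798}{21} \approx -276.1$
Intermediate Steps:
$k{\left(v,R \right)} = R + v$
$L = - \frac{223}{21}$ ($L = -5 + \frac{209 + 381}{115 - 220} = -5 + \frac{590}{-105} = -5 + 590 \left(- \frac{1}{105}\right) = -5 - \frac{118}{21} = - \frac{223}{21} \approx -10.619$)
$S{\left(q \right)} = \frac{3 q}{-2 + q}$ ($S{\left(q \right)} = \frac{q + \left(q + q\right)}{q + \left(-3 + 1\right)} = \frac{q + 2 q}{q - 2} = \frac{3 q}{-2 + q}$)
$\left(S{\left(-4 \right)} + 6 \cdot 4\right) L = \left(3 \left(-4\right) \frac{1}{-2 - 4} + 6 \cdot 4\right) \left(- \frac{223}{21}\right) = \left(3 \left(-4\right) \frac{1}{-6} + 24\right) \left(- \frac{223}{21}\right) = \left(3 \left(-4\right) \left(- \frac{1}{6}\right) + 24\right) \left(- \frac{223}{21}\right) = \left(2 + 24\right) \left(- \frac{223}{21}\right) = 26 \left(- \frac{223}{21}\right) = - \frac{5798}{21}$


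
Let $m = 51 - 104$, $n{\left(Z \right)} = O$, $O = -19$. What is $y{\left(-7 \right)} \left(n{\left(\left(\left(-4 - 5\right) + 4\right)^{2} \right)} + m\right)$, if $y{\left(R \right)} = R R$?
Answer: $-3528$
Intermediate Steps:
$n{\left(Z \right)} = -19$
$y{\left(R \right)} = R^{2}$
$m = -53$ ($m = 51 - 104 = -53$)
$y{\left(-7 \right)} \left(n{\left(\left(\left(-4 - 5\right) + 4\right)^{2} \right)} + m\right) = \left(-7\right)^{2} \left(-19 - 53\right) = 49 \left(-72\right) = -3528$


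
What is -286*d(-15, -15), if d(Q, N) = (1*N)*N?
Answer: -64350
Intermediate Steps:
d(Q, N) = N² (d(Q, N) = N*N = N²)
-286*d(-15, -15) = -286*(-15)² = -286*225 = -64350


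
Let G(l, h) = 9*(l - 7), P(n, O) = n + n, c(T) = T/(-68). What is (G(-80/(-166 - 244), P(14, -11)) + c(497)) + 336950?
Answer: 939225475/2788 ≈ 3.3688e+5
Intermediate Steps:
c(T) = -T/68 (c(T) = T*(-1/68) = -T/68)
P(n, O) = 2*n
G(l, h) = -63 + 9*l (G(l, h) = 9*(-7 + l) = -63 + 9*l)
(G(-80/(-166 - 244), P(14, -11)) + c(497)) + 336950 = ((-63 + 9*(-80/(-166 - 244))) - 1/68*497) + 336950 = ((-63 + 9*(-80/(-410))) - 497/68) + 336950 = ((-63 + 9*(-80*(-1/410))) - 497/68) + 336950 = ((-63 + 9*(8/41)) - 497/68) + 336950 = ((-63 + 72/41) - 497/68) + 336950 = (-2511/41 - 497/68) + 336950 = -191125/2788 + 336950 = 939225475/2788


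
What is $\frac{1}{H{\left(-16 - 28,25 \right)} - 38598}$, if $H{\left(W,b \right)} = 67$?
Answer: $- \frac{1}{38531} \approx -2.5953 \cdot 10^{-5}$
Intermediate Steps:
$\frac{1}{H{\left(-16 - 28,25 \right)} - 38598} = \frac{1}{67 - 38598} = \frac{1}{-38531} = - \frac{1}{38531}$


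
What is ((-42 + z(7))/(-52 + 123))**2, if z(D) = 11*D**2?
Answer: 49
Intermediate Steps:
((-42 + z(7))/(-52 + 123))**2 = ((-42 + 11*7**2)/(-52 + 123))**2 = ((-42 + 11*49)/71)**2 = ((-42 + 539)*(1/71))**2 = (497*(1/71))**2 = 7**2 = 49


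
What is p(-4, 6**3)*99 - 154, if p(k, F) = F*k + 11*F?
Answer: 149534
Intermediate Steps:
p(k, F) = 11*F + F*k
p(-4, 6**3)*99 - 154 = (6**3*(11 - 4))*99 - 154 = (216*7)*99 - 154 = 1512*99 - 154 = 149688 - 154 = 149534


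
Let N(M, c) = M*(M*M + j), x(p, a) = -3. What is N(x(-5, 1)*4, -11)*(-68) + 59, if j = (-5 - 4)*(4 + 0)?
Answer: 88187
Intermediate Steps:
j = -36 (j = -9*4 = -36)
N(M, c) = M*(-36 + M²) (N(M, c) = M*(M*M - 36) = M*(M² - 36) = M*(-36 + M²))
N(x(-5, 1)*4, -11)*(-68) + 59 = ((-3*4)*(-36 + (-3*4)²))*(-68) + 59 = -12*(-36 + (-12)²)*(-68) + 59 = -12*(-36 + 144)*(-68) + 59 = -12*108*(-68) + 59 = -1296*(-68) + 59 = 88128 + 59 = 88187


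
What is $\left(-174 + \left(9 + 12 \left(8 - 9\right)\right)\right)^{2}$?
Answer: $31329$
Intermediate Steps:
$\left(-174 + \left(9 + 12 \left(8 - 9\right)\right)\right)^{2} = \left(-174 + \left(9 + 12 \left(-1\right)\right)\right)^{2} = \left(-174 + \left(9 - 12\right)\right)^{2} = \left(-174 - 3\right)^{2} = \left(-177\right)^{2} = 31329$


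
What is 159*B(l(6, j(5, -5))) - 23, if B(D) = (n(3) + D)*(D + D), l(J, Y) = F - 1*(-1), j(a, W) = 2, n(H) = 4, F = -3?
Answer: -1295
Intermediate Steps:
l(J, Y) = -2 (l(J, Y) = -3 - 1*(-1) = -3 + 1 = -2)
B(D) = 2*D*(4 + D) (B(D) = (4 + D)*(D + D) = (4 + D)*(2*D) = 2*D*(4 + D))
159*B(l(6, j(5, -5))) - 23 = 159*(2*(-2)*(4 - 2)) - 23 = 159*(2*(-2)*2) - 23 = 159*(-8) - 23 = -1272 - 23 = -1295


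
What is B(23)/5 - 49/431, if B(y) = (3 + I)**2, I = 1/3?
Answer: 8179/3879 ≈ 2.1085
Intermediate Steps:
I = 1/3 ≈ 0.33333
B(y) = 100/9 (B(y) = (3 + 1/3)**2 = (10/3)**2 = 100/9)
B(23)/5 - 49/431 = (100/9)/5 - 49/431 = (100/9)*(1/5) - 49*1/431 = 20/9 - 49/431 = 8179/3879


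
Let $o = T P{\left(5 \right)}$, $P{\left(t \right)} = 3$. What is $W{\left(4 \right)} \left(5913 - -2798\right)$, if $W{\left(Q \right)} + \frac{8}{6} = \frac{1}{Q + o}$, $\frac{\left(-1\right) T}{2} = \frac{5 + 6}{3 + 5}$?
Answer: $- \frac{696880}{51} \approx -13664.0$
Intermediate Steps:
$T = - \frac{11}{4}$ ($T = - 2 \frac{5 + 6}{3 + 5} = - 2 \cdot \frac{11}{8} = - 2 \cdot 11 \cdot \frac{1}{8} = \left(-2\right) \frac{11}{8} = - \frac{11}{4} \approx -2.75$)
$o = - \frac{33}{4}$ ($o = \left(- \frac{11}{4}\right) 3 = - \frac{33}{4} \approx -8.25$)
$W{\left(Q \right)} = - \frac{4}{3} + \frac{1}{- \frac{33}{4} + Q}$ ($W{\left(Q \right)} = - \frac{4}{3} + \frac{1}{Q - \frac{33}{4}} = - \frac{4}{3} + \frac{1}{- \frac{33}{4} + Q}$)
$W{\left(4 \right)} \left(5913 - -2798\right) = \frac{16 \left(9 - 4\right)}{3 \left(-33 + 4 \cdot 4\right)} \left(5913 - -2798\right) = \frac{16 \left(9 - 4\right)}{3 \left(-33 + 16\right)} \left(5913 + 2798\right) = \frac{16}{3} \frac{1}{-17} \cdot 5 \cdot 8711 = \frac{16}{3} \left(- \frac{1}{17}\right) 5 \cdot 8711 = \left(- \frac{80}{51}\right) 8711 = - \frac{696880}{51}$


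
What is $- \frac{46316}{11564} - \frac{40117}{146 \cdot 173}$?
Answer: $- \frac{408440629}{73020878} \approx -5.5935$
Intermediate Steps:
$- \frac{46316}{11564} - \frac{40117}{146 \cdot 173} = \left(-46316\right) \frac{1}{11564} - \frac{40117}{25258} = - \frac{11579}{2891} - \frac{40117}{25258} = - \frac{408440629}{73020878}$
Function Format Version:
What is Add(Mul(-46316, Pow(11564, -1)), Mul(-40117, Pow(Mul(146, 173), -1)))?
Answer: Rational(-408440629, 73020878) ≈ -5.5935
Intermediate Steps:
Add(Mul(-46316, Pow(11564, -1)), Mul(-40117, Pow(Mul(146, 173), -1))) = Add(Mul(-46316, Rational(1, 11564)), Mul(-40117, Pow(25258, -1))) = Add(Rational(-11579, 2891), Mul(-40117, Rational(1, 25258))) = Add(Rational(-11579, 2891), Rational(-40117, 25258)) = Rational(-408440629, 73020878)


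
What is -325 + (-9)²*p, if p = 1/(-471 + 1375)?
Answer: -293719/904 ≈ -324.91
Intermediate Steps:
p = 1/904 ≈ 0.0011062
-325 + (-9)²*p = -325 + (-9)²*(1/904) = -325 + 81*(1/904) = -325 + 81/904 = -293719/904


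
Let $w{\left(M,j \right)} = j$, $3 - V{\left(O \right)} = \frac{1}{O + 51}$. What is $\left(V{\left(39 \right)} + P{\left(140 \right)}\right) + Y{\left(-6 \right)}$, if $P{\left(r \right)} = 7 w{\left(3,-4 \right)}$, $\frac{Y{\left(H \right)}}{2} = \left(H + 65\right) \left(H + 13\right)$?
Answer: $\frac{72089}{90} \approx 800.99$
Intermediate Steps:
$Y{\left(H \right)} = 2 \left(13 + H\right) \left(65 + H\right)$ ($Y{\left(H \right)} = 2 \left(H + 65\right) \left(H + 13\right) = 2 \left(65 + H\right) \left(13 + H\right) = 2 \left(13 + H\right) \left(65 + H\right)$)
$V{\left(O \right)} = 3 - \frac{1}{51 + O}$ ($V{\left(O \right)} = 3 - \frac{1}{O + 51} = 3 - \frac{1}{51 + O}$)
$P{\left(r \right)} = -28$ ($P{\left(r \right)} = 7 \left(-4\right) = -28$)
$\left(V{\left(39 \right)} + P{\left(140 \right)}\right) + Y{\left(-6 \right)} = \left(\frac{152 + 3 \cdot 39}{51 + 39} - 28\right) + \left(1690 + 2 \left(-6\right)^{2} + 156 \left(-6\right)\right) = \left(\frac{152 + 117}{90} - 28\right) + \left(1690 + 2 \cdot 36 - 936\right) = \left(\frac{1}{90} \cdot 269 - 28\right) + \left(1690 + 72 - 936\right) = \left(\frac{269}{90} - 28\right) + 826 = - \frac{2251}{90} + 826 = \frac{72089}{90}$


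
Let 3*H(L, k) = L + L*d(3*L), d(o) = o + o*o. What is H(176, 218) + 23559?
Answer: 49229765/3 ≈ 1.6410e+7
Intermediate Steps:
d(o) = o + o²
H(L, k) = L/3 + L²*(1 + 3*L) (H(L, k) = (L + L*((3*L)*(1 + 3*L)))/3 = (L + L*(3*L*(1 + 3*L)))/3 = (L + 3*L²*(1 + 3*L))/3 = L/3 + L²*(1 + 3*L))
H(176, 218) + 23559 = 176*(⅓ + 176 + 3*176²) + 23559 = 176*(⅓ + 176 + 3*30976) + 23559 = 176*(⅓ + 176 + 92928) + 23559 = 176*(279313/3) + 23559 = 49159088/3 + 23559 = 49229765/3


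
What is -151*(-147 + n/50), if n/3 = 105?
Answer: 212457/10 ≈ 21246.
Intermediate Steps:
n = 315 (n = 3*105 = 315)
-151*(-147 + n/50) = -151*(-147 + 315/50) = -151*(-147 + 315*(1/50)) = -151*(-147 + 63/10) = -151*(-1407/10) = 212457/10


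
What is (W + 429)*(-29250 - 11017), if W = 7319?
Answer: -311988716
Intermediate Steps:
(W + 429)*(-29250 - 11017) = (7319 + 429)*(-29250 - 11017) = 7748*(-40267) = -311988716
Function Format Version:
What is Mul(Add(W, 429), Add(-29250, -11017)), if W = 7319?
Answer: -311988716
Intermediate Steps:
Mul(Add(W, 429), Add(-29250, -11017)) = Mul(Add(7319, 429), Add(-29250, -11017)) = Mul(7748, -40267) = -311988716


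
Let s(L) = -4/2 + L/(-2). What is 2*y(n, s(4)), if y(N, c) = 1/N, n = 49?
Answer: 2/49 ≈ 0.040816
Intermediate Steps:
s(L) = -2 - L/2 (s(L) = -4*½ + L*(-½) = -2 - L/2)
2*y(n, s(4)) = 2/49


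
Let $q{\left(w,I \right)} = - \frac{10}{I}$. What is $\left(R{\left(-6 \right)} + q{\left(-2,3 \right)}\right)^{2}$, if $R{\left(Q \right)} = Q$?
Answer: $\frac{784}{9} \approx 87.111$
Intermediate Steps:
$\left(R{\left(-6 \right)} + q{\left(-2,3 \right)}\right)^{2} = \left(-6 - \frac{10}{3}\right)^{2} = \left(- \frac{28}{3}\right)^{2} = \frac{784}{9}$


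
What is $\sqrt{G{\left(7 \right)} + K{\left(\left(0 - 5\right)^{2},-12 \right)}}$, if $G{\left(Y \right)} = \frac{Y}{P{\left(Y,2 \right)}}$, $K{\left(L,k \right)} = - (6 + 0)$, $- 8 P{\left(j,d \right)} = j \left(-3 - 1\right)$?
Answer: $2 i \approx 2.0 i$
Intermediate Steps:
$P{\left(j,d \right)} = \frac{j}{2}$ ($P{\left(j,d \right)} = - \frac{j \left(-3 - 1\right)}{8} = - \frac{j \left(-4\right)}{8} = - \frac{\left(-4\right) j}{8} = \frac{j}{2}$)
$K{\left(L,k \right)} = -6$ ($K{\left(L,k \right)} = \left(-1\right) 6 = -6$)
$G{\left(Y \right)} = 2$ ($G{\left(Y \right)} = \frac{Y}{\frac{1}{2} Y} = Y \frac{2}{Y} = 2$)
$\sqrt{G{\left(7 \right)} + K{\left(\left(0 - 5\right)^{2},-12 \right)}} = \sqrt{2 - 6} = \sqrt{-4} = 2 i$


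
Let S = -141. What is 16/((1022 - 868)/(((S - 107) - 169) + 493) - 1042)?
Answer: -608/39519 ≈ -0.015385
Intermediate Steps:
16/((1022 - 868)/(((S - 107) - 169) + 493) - 1042) = 16/((1022 - 868)/(((-141 - 107) - 169) + 493) - 1042) = 16/(154/((-248 - 169) + 493) - 1042) = 16/(154/(-417 + 493) - 1042) = 16/(154/76 - 1042) = 16/(154*(1/76) - 1042) = 16/(77/38 - 1042) = 16/(-39519/38) = -38/39519*16 = -608/39519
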